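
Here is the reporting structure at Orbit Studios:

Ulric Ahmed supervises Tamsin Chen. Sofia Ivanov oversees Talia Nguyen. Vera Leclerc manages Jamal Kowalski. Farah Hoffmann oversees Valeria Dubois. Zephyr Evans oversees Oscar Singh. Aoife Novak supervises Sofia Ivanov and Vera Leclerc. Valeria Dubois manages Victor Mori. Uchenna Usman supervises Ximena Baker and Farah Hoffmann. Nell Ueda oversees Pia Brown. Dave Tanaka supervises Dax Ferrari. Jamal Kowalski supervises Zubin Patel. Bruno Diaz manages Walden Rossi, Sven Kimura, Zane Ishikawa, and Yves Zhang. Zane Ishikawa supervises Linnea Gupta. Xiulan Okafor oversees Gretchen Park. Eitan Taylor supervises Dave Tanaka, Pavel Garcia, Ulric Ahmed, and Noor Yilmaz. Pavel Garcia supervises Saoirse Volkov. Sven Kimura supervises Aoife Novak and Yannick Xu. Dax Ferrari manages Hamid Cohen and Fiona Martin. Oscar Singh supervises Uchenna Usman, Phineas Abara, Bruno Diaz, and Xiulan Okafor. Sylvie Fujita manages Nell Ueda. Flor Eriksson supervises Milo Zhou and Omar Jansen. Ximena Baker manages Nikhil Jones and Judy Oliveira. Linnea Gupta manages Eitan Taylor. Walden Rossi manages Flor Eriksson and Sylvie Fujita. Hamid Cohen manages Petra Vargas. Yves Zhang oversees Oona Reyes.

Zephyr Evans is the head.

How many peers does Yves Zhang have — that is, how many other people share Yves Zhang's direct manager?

Yves Zhang reports to Bruno Diaz. Bruno Diaz's other direct reports are Walden Rossi, Sven Kimura, Zane Ishikawa — 3 peers.

3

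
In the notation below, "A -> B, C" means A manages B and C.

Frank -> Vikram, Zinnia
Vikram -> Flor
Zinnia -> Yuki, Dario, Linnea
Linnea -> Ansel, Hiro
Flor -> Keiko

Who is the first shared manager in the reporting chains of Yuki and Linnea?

Yuki's chain of managers is Zinnia, Frank. Linnea's chain of managers is Zinnia, Frank. The first manager that appears in both chains is Zinnia.

Zinnia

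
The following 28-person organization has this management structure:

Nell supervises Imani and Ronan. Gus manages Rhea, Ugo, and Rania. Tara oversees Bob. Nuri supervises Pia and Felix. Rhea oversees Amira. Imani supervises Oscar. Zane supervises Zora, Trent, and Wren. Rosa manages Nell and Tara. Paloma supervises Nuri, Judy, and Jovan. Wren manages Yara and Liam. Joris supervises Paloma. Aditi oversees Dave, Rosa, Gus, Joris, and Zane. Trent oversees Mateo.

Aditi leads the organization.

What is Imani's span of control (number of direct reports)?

1

Imani directly manages Oscar. That is 1 direct report.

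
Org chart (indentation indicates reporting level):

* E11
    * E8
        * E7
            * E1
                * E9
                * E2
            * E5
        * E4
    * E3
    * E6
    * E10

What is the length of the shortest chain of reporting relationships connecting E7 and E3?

E7 is 2 levels below E11, and E3 is 1 level below E11 (their lowest common manager). The shortest path runs up from E7 to E11 and back down to E3: 2 + 1 = 3 links.

3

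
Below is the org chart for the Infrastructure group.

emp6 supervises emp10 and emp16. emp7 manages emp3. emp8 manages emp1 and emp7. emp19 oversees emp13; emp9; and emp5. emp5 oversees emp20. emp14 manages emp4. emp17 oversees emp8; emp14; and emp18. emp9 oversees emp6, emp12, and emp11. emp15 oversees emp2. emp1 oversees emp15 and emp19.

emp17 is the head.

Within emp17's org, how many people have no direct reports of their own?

The people in emp17's organization with no one reporting to them are emp18, emp4, emp3, emp2, emp20, emp12, emp16, emp10, emp11, emp13. That is 10.

10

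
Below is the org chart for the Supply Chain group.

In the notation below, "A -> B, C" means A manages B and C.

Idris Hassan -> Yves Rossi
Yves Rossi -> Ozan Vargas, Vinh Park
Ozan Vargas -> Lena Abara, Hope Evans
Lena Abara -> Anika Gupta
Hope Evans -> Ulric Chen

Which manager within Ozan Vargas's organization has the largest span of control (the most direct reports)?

Ozan Vargas

Direct-report counts within Ozan Vargas's organization: Ozan Vargas has 2; Hope Evans has 1; Lena Abara has 1. The largest is 2, held by Ozan Vargas.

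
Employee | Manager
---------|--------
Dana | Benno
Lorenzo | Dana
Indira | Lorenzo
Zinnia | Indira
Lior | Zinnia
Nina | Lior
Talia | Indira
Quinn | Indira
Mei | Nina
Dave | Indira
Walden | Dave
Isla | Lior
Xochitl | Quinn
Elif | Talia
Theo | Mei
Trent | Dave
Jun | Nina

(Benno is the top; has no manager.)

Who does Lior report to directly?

Zinnia

Lior reports directly to Zinnia.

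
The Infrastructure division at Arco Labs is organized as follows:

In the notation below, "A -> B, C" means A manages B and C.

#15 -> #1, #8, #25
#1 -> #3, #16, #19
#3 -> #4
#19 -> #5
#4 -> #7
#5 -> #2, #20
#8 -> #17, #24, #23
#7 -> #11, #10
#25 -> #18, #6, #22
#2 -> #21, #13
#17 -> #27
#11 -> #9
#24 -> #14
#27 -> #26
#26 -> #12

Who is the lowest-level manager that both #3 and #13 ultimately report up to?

#3's chain of managers is #1, #15. #13's chain of managers is #2, #5, #19, #1, #15. The first manager that appears in both chains is #1.

#1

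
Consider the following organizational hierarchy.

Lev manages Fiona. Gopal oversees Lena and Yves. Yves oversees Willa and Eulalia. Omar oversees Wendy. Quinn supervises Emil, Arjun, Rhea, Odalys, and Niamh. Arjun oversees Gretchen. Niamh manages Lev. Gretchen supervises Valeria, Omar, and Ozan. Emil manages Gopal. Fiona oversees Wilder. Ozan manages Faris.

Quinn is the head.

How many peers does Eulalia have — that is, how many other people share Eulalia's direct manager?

1

Eulalia reports to Yves. Yves's other direct reports are Willa — 1 peer.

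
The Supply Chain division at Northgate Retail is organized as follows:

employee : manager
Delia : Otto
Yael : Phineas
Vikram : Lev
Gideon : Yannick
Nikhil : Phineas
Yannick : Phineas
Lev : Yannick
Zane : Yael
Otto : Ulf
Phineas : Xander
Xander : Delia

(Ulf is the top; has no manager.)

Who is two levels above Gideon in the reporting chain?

Gideon reports to Yannick, and Yannick reports to Phineas. So Gideon's skip-level manager is Phineas.

Phineas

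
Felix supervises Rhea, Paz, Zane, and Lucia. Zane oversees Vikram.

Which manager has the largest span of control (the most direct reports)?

Felix

Direct-report counts: Felix has 4; Zane has 1. The largest is 4, held by Felix.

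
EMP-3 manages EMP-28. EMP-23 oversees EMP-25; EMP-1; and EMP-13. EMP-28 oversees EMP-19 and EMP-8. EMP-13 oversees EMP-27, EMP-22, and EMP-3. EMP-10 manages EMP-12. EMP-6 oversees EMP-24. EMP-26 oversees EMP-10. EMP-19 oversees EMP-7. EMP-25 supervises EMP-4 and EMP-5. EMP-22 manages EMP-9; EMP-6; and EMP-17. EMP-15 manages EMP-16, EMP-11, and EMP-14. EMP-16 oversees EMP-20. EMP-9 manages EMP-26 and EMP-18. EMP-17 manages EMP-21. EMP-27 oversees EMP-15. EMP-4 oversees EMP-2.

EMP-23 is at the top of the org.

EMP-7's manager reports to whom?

EMP-7 reports to EMP-19, and EMP-19 reports to EMP-28. So EMP-7's skip-level manager is EMP-28.

EMP-28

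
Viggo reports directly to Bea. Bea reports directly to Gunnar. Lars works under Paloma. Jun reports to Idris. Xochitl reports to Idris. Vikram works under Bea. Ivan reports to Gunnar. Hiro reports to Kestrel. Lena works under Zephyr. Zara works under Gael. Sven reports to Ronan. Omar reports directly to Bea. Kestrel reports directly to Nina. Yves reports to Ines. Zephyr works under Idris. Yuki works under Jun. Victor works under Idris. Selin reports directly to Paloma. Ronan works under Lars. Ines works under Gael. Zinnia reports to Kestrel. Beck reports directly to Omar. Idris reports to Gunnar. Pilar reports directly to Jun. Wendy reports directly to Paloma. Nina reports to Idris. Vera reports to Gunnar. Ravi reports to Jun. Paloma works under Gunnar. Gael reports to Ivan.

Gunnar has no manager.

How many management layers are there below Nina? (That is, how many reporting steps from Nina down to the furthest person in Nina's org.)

2

The longest chain under Nina runs Nina → Kestrel → Zinnia, which is 2 levels below Nina.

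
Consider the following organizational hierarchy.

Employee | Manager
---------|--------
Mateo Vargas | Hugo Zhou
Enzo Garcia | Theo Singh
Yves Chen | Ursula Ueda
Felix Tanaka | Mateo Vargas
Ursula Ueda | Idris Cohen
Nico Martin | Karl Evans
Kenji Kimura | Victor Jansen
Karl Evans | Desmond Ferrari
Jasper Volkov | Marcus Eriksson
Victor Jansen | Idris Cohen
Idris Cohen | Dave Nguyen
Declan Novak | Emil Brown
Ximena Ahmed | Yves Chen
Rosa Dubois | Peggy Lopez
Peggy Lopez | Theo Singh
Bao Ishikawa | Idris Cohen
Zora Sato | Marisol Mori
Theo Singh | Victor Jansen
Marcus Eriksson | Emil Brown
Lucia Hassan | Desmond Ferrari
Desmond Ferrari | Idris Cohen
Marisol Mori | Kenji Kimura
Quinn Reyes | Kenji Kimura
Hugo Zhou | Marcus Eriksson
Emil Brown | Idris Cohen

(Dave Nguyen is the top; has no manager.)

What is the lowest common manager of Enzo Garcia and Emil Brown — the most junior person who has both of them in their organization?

Enzo Garcia's chain of managers is Theo Singh, Victor Jansen, Idris Cohen, Dave Nguyen. Emil Brown's chain of managers is Idris Cohen, Dave Nguyen. The first manager that appears in both chains is Idris Cohen.

Idris Cohen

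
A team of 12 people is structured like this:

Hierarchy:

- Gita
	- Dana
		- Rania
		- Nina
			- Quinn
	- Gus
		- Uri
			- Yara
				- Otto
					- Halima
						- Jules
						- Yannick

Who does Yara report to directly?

Uri

Yara reports directly to Uri.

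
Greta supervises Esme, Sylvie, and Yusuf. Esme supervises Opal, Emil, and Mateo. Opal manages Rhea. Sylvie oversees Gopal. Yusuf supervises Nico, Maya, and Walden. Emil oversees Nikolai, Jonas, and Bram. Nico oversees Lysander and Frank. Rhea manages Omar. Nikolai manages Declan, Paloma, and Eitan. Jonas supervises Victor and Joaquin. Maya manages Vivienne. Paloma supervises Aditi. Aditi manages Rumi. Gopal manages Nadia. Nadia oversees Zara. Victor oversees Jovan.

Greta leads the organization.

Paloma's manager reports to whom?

Paloma reports to Nikolai, and Nikolai reports to Emil. So Paloma's skip-level manager is Emil.

Emil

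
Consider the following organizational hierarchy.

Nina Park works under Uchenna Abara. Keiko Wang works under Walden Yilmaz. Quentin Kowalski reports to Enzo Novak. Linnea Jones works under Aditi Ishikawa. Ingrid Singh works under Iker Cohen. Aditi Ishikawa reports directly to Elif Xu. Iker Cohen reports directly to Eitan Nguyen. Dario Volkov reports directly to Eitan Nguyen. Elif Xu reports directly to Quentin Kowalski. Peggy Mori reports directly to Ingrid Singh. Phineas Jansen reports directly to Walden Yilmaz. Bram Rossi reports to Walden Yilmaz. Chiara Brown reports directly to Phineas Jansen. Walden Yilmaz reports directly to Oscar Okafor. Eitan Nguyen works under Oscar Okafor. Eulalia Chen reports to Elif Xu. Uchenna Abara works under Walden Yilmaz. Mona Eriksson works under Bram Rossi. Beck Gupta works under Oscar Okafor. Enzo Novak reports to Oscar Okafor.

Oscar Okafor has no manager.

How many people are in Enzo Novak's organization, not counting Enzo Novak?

5

Enzo Novak directly manages Quentin Kowalski. Under Quentin Kowalski: Elif Xu, Eulalia Chen, Aditi Ishikawa, Linnea Jones (4). That's 5 in total.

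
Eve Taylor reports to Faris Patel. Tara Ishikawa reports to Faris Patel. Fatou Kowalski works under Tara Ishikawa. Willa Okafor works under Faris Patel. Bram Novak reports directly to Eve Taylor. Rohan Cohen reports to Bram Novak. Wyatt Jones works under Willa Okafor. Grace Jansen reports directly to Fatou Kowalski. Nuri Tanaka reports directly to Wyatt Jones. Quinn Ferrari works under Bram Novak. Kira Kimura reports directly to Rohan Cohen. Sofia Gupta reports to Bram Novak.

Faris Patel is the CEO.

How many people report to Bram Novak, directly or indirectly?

Bram Novak directly manages Rohan Cohen, Quinn Ferrari, Sofia Gupta. Under Rohan Cohen: Kira Kimura (1). Quinn Ferrari has no reports. Sofia Gupta has no reports. So Bram Novak's organization is 3 direct reports plus everyone under them: 2 + 1 + 1 = 4.

4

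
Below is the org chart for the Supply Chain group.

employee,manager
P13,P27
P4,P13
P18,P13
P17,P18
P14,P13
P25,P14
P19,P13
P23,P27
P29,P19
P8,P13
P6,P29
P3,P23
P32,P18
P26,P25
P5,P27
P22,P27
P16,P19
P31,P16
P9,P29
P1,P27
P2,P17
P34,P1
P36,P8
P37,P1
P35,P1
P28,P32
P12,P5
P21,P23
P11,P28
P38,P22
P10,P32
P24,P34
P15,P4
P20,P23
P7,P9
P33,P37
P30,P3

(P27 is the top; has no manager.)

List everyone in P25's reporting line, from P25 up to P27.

P25 -> P14 -> P13 -> P27

P25 reports to P14. P14 reports to P13. P13 reports to P27. P27 is at the top.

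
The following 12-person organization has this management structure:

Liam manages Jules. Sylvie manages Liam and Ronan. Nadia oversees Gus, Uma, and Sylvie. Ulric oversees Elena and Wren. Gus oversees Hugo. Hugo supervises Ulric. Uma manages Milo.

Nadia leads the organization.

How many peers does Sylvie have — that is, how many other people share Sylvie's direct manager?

Sylvie reports to Nadia. Nadia's other direct reports are Gus, Uma — 2 peers.

2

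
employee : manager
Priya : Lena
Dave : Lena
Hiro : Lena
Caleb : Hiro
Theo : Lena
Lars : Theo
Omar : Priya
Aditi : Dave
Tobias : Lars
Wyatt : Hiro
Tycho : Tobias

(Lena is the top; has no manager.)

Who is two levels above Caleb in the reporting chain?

Caleb reports to Hiro, and Hiro reports to Lena. So Caleb's skip-level manager is Lena.

Lena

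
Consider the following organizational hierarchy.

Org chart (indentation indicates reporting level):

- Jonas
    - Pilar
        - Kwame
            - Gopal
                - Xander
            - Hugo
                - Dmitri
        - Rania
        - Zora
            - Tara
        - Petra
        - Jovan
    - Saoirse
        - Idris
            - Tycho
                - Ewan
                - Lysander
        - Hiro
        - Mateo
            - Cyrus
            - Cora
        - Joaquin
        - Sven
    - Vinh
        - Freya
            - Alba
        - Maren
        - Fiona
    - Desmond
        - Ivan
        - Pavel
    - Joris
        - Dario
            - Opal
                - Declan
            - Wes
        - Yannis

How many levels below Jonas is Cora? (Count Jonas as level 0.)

Chain from Cora up to Jonas: Cora → Mateo → Saoirse → Jonas. That is 3 steps up, so Cora is 3 levels below Jonas.

3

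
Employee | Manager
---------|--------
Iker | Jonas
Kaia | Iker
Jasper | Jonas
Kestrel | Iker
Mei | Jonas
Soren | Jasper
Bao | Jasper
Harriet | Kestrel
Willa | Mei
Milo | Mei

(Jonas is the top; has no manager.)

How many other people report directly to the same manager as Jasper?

2

Jasper reports to Jonas. Jonas's other direct reports are Iker, Mei — 2 peers.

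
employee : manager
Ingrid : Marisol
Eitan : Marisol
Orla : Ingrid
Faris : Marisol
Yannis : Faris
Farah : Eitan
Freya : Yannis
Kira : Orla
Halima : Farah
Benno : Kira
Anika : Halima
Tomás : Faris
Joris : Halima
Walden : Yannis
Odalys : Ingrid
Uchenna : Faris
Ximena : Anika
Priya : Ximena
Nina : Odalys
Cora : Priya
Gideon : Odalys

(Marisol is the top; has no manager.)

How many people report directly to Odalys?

2

Odalys directly manages Nina, Gideon. That is 2 direct reports.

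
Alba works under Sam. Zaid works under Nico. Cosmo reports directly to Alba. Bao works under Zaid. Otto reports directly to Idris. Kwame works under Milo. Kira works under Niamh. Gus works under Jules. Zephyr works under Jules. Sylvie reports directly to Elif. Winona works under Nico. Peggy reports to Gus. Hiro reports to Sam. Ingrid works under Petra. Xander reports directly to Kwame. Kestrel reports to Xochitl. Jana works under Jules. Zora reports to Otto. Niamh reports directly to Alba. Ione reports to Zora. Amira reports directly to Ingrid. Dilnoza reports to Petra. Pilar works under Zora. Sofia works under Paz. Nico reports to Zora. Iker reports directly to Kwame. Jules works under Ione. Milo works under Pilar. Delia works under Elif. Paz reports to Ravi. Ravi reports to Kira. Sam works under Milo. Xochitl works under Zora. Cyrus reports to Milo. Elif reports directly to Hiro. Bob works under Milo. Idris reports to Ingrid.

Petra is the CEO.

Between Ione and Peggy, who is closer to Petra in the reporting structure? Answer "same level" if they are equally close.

Ione

Ione is 5 levels below Petra; Peggy is 8. Ione is higher.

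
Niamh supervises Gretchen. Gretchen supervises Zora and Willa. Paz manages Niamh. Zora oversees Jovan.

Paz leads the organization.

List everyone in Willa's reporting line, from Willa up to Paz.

Willa reports to Gretchen. Gretchen reports to Niamh. Niamh reports to Paz. Paz is at the top.

Willa -> Gretchen -> Niamh -> Paz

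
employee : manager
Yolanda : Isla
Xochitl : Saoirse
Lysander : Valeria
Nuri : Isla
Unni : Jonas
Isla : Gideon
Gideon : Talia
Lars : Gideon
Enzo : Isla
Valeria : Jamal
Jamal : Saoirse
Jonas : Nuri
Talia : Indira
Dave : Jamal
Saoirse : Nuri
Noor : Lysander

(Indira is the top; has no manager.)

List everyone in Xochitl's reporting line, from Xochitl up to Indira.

Xochitl reports to Saoirse. Saoirse reports to Nuri. Nuri reports to Isla. Isla reports to Gideon. Gideon reports to Talia. Talia reports to Indira. Indira is at the top.

Xochitl -> Saoirse -> Nuri -> Isla -> Gideon -> Talia -> Indira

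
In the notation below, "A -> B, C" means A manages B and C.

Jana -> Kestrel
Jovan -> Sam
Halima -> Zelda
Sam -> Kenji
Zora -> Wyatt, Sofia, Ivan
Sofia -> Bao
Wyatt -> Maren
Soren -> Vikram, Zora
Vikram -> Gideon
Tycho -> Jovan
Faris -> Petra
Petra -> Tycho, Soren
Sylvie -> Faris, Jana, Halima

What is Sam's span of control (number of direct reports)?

Sam directly manages Kenji. That is 1 direct report.

1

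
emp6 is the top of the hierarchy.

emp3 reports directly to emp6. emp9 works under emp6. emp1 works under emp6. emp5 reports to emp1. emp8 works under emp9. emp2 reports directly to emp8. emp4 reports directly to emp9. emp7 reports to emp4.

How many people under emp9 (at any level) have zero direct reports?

The people in emp9's organization with no one reporting to them are emp7, emp2. That is 2.

2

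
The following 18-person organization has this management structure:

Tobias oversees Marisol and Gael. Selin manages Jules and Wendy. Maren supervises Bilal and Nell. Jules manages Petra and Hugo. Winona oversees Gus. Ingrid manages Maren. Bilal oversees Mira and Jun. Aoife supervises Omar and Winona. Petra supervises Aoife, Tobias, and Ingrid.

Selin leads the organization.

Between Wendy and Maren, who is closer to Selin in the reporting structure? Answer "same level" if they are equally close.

Wendy

Wendy is 1 level below Selin; Maren is 4. Wendy is higher.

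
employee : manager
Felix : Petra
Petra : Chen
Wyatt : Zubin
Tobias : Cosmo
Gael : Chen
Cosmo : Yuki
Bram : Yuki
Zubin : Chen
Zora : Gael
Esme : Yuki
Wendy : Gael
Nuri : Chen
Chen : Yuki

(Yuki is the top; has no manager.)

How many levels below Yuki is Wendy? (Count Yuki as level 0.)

Chain from Wendy up to Yuki: Wendy → Gael → Chen → Yuki. That is 3 steps up, so Wendy is 3 levels below Yuki.

3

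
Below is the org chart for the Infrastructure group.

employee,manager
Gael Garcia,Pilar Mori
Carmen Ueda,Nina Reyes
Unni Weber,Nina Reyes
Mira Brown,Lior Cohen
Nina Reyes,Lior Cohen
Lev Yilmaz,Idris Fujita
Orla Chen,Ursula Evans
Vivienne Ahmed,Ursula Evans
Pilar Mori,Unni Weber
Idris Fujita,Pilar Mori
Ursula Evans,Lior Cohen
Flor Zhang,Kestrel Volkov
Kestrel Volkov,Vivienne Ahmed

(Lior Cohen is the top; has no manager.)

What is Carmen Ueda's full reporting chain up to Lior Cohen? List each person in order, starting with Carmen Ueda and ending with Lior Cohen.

Carmen Ueda reports to Nina Reyes. Nina Reyes reports to Lior Cohen. Lior Cohen is at the top.

Carmen Ueda -> Nina Reyes -> Lior Cohen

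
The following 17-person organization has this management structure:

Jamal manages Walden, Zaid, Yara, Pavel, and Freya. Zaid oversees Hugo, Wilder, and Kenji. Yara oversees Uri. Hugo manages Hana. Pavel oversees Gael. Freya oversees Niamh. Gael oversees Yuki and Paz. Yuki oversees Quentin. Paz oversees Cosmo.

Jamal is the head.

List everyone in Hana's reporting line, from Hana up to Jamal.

Hana -> Hugo -> Zaid -> Jamal

Hana reports to Hugo. Hugo reports to Zaid. Zaid reports to Jamal. Jamal is at the top.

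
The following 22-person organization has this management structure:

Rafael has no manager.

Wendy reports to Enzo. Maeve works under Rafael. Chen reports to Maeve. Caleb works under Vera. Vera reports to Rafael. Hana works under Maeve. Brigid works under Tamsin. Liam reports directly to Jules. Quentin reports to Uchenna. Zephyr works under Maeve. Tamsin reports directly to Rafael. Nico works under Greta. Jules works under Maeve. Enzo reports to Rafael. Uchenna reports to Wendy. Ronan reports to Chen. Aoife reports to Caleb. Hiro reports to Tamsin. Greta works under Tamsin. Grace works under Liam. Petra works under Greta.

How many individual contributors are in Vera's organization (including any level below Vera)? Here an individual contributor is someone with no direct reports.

1

The only person in Vera's organization with no one reporting to them is Aoife. That is 1.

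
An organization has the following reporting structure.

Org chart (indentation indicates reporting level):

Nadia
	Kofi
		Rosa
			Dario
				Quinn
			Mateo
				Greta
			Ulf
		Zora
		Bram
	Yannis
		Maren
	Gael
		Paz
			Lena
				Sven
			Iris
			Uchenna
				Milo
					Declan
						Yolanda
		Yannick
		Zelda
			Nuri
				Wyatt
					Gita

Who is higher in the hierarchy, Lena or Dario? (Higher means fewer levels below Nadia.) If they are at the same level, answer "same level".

Both Lena and Dario are 3 levels below Nadia.

same level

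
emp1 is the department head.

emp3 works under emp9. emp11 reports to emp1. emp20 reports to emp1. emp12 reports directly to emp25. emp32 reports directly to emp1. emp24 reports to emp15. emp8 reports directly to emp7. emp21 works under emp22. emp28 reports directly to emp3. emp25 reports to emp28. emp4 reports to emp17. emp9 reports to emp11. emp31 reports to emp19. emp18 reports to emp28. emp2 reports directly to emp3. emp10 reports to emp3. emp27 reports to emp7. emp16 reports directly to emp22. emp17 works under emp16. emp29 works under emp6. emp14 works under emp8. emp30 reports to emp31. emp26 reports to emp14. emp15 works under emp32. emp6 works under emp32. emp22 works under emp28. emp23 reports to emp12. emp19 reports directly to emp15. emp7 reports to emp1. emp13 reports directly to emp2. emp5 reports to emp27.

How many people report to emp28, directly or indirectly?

9

emp28 directly manages emp25, emp22, emp18. Under emp25: emp12, emp23 (2). Under emp22: emp16, emp17, emp4, emp21 (4). emp18 has no reports. So emp28's organization is 3 direct reports plus everyone under them: 3 + 5 + 1 = 9.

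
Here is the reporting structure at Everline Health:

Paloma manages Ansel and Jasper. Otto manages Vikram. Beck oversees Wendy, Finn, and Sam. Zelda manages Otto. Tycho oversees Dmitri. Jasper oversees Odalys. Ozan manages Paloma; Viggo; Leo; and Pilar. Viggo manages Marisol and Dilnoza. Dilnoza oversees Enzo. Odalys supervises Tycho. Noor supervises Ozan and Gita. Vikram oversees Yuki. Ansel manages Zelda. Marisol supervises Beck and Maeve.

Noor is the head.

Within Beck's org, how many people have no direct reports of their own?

3

The people in Beck's organization with no one reporting to them are Sam, Finn, Wendy. That is 3.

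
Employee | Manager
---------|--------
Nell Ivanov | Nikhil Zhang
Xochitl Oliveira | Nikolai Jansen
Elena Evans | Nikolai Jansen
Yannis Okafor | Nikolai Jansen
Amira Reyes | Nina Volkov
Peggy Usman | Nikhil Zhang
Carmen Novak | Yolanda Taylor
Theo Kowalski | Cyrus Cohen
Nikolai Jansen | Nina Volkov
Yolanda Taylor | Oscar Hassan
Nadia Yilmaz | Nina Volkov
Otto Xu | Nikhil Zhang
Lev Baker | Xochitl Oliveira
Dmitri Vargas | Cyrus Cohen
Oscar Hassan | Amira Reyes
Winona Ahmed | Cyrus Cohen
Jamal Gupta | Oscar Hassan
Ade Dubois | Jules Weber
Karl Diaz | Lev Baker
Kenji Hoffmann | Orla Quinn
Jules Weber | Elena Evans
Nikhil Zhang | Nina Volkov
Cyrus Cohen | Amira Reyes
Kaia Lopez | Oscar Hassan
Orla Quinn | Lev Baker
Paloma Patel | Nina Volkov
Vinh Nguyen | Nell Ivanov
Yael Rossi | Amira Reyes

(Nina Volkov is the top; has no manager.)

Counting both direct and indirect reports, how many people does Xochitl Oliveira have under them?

4

Xochitl Oliveira directly manages Lev Baker. Under Lev Baker: Karl Diaz, Orla Quinn, Kenji Hoffmann (3). That's 4 in total.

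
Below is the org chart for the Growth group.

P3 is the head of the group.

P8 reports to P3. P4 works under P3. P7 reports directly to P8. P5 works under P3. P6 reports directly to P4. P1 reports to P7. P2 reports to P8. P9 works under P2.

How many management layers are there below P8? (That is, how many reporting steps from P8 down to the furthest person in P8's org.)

The longest chain under P8 runs P8 → P7 → P1, which is 2 levels below P8.

2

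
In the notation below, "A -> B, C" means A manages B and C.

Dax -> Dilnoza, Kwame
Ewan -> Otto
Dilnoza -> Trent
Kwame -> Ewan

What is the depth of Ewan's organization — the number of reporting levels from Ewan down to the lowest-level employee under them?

1

The longest chain under Ewan runs Ewan → Otto, which is 1 level below Ewan.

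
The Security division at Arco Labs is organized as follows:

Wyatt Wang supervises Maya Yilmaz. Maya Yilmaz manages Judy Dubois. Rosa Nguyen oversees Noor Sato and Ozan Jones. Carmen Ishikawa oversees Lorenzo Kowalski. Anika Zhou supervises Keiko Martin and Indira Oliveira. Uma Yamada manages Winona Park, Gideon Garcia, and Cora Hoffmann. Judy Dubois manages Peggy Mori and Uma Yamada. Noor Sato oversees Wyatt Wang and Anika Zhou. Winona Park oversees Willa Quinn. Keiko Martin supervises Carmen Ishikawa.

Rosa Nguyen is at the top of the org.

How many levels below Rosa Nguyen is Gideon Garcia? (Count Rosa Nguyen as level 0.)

6

Chain from Gideon Garcia up to Rosa Nguyen: Gideon Garcia → Uma Yamada → Judy Dubois → Maya Yilmaz → Wyatt Wang → Noor Sato → Rosa Nguyen. That is 6 steps up, so Gideon Garcia is 6 levels below Rosa Nguyen.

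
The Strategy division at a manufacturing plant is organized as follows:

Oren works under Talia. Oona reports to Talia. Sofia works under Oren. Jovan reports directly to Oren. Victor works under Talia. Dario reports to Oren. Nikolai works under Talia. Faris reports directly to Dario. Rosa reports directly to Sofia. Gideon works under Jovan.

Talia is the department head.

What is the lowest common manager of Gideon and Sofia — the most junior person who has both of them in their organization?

Gideon's chain of managers is Jovan, Oren, Talia. Sofia's chain of managers is Oren, Talia. The first manager that appears in both chains is Oren.

Oren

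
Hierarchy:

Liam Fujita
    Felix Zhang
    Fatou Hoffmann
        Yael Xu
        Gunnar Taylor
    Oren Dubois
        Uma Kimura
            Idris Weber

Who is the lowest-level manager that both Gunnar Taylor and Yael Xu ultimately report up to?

Fatou Hoffmann

Gunnar Taylor's chain of managers is Fatou Hoffmann, Liam Fujita. Yael Xu's chain of managers is Fatou Hoffmann, Liam Fujita. The first manager that appears in both chains is Fatou Hoffmann.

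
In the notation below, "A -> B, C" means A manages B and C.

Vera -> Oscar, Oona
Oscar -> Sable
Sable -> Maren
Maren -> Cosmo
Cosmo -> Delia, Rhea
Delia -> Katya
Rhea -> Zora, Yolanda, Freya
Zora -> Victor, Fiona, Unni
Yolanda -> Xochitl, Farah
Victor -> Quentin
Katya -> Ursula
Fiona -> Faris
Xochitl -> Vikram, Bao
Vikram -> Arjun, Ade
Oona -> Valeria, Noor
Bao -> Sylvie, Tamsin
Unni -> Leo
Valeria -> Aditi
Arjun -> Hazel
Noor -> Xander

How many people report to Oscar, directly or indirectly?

Oscar directly manages Sable. Under Sable: Maren, Cosmo, Rhea, Freya, Yolanda, Farah, Xochitl, Bao, Tamsin, Sylvie, Vikram, Ade, Arjun, Hazel, Zora, Unni, Leo, Fiona, Faris, Victor, Quentin, Delia, Katya, Ursula (24). That's 25 in total.

25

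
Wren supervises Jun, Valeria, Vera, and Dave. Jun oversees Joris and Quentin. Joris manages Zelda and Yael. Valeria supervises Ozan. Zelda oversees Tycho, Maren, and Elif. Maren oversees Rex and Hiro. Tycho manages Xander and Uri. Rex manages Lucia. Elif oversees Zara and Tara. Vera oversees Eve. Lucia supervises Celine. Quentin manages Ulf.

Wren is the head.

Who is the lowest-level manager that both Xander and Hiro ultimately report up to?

Xander's chain of managers is Tycho, Zelda, Joris, Jun, Wren. Hiro's chain of managers is Maren, Zelda, Joris, Jun, Wren. The first manager that appears in both chains is Zelda.

Zelda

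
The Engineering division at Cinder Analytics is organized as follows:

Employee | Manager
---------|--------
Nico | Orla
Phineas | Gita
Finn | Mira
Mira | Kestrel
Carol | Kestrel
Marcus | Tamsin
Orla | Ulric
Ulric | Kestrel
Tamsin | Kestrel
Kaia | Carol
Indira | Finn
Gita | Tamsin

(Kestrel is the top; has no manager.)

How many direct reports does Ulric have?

1

Ulric directly manages Orla. That is 1 direct report.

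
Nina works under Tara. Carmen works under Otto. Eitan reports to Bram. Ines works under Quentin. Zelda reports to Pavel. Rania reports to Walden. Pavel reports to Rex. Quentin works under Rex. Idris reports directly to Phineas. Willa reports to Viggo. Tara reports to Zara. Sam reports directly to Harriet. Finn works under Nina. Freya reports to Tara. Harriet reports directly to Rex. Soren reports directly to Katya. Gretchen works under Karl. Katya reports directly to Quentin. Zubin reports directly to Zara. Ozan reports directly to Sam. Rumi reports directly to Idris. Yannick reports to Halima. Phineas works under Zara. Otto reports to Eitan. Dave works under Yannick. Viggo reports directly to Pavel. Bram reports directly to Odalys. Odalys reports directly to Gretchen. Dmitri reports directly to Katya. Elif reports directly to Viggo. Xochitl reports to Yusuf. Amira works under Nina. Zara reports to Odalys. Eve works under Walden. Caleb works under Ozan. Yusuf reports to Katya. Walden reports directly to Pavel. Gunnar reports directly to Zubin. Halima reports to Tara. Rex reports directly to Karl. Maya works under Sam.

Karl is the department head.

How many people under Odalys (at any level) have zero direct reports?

The people in Odalys's organization with no one reporting to them are Rumi, Gunnar, Freya, Dave, Finn, Amira, Carmen. That is 7.

7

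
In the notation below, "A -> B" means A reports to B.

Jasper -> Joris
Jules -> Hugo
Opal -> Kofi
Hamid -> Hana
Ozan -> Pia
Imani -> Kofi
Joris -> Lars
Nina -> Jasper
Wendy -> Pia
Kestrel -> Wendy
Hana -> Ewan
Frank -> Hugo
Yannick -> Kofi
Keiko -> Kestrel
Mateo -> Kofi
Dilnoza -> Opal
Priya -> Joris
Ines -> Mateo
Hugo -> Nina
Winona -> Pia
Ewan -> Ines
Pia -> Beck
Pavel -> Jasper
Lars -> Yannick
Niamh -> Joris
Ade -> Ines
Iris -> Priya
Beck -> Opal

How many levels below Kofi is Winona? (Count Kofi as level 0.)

Chain from Winona up to Kofi: Winona → Pia → Beck → Opal → Kofi. That is 4 steps up, so Winona is 4 levels below Kofi.

4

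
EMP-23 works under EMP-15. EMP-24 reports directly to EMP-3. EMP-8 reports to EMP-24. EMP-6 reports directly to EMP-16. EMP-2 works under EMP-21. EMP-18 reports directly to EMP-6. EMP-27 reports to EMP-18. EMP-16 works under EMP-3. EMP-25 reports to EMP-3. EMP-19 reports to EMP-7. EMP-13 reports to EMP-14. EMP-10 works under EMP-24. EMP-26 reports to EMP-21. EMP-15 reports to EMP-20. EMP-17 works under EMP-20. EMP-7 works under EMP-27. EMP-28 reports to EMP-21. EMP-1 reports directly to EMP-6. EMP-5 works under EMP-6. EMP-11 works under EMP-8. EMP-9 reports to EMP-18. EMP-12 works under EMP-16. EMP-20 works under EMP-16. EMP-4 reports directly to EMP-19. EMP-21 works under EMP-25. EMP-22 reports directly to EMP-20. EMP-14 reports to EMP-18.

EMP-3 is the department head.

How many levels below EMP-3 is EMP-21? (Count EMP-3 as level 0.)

2

Chain from EMP-21 up to EMP-3: EMP-21 → EMP-25 → EMP-3. That is 2 steps up, so EMP-21 is 2 levels below EMP-3.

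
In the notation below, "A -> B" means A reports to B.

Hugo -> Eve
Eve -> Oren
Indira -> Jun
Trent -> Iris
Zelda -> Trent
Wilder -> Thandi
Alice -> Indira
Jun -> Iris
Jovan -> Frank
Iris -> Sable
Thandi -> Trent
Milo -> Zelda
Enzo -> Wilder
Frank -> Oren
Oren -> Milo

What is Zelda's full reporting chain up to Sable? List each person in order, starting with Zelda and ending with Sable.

Zelda reports to Trent. Trent reports to Iris. Iris reports to Sable. Sable is at the top.

Zelda -> Trent -> Iris -> Sable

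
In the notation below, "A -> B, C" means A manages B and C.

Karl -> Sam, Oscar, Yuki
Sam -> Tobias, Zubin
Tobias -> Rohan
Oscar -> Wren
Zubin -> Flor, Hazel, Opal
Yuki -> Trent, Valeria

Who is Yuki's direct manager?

Karl

Yuki reports directly to Karl.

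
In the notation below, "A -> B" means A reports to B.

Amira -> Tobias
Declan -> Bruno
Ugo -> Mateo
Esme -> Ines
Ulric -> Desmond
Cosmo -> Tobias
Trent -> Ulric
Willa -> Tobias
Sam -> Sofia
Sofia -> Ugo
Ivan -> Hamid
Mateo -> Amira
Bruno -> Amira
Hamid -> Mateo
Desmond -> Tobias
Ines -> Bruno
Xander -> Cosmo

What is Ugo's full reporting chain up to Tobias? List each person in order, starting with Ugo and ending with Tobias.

Ugo -> Mateo -> Amira -> Tobias

Ugo reports to Mateo. Mateo reports to Amira. Amira reports to Tobias. Tobias is at the top.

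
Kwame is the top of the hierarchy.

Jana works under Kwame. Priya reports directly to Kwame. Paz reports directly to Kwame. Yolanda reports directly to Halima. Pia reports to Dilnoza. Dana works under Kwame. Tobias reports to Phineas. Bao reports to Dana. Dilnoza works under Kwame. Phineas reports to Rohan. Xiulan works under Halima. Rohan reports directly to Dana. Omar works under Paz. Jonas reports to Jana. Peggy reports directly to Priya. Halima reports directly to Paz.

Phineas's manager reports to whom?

Phineas reports to Rohan, and Rohan reports to Dana. So Phineas's skip-level manager is Dana.

Dana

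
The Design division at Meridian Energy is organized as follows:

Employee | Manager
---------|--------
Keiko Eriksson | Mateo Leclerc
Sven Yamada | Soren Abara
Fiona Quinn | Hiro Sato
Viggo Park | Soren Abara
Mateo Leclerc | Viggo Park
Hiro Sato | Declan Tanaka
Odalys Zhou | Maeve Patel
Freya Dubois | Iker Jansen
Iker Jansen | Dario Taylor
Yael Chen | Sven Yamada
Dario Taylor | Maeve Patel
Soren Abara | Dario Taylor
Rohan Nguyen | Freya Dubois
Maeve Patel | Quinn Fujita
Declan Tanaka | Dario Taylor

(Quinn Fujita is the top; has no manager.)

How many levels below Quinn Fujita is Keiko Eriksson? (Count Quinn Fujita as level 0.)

6

Chain from Keiko Eriksson up to Quinn Fujita: Keiko Eriksson → Mateo Leclerc → Viggo Park → Soren Abara → Dario Taylor → Maeve Patel → Quinn Fujita. That is 6 steps up, so Keiko Eriksson is 6 levels below Quinn Fujita.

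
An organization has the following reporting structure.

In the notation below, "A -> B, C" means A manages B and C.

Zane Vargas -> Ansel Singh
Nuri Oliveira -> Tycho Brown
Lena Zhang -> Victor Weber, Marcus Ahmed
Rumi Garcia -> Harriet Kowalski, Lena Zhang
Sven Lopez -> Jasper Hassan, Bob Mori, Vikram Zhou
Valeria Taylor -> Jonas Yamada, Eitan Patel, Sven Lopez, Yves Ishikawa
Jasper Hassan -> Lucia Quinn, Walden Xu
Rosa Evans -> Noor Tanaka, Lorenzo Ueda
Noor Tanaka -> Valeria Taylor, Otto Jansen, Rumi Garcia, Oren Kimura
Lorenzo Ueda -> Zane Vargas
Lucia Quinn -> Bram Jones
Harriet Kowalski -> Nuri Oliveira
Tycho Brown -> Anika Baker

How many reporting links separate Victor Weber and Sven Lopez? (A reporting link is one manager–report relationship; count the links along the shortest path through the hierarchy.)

5

Victor Weber is 3 levels below Noor Tanaka, and Sven Lopez is 2 levels below Noor Tanaka (their lowest common manager). The shortest path runs up from Victor Weber to Noor Tanaka and back down to Sven Lopez: 3 + 2 = 5 links.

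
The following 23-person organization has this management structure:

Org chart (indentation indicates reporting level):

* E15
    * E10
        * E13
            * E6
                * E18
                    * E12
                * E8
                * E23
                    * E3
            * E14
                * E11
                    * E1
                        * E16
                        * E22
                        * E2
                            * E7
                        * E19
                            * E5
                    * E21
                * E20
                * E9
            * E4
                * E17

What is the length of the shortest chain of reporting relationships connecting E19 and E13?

E19 is in E13's organization: the chain from E19 up to E13 is E19 → E1 → E11 → E14 → E13, which is 4 links.

4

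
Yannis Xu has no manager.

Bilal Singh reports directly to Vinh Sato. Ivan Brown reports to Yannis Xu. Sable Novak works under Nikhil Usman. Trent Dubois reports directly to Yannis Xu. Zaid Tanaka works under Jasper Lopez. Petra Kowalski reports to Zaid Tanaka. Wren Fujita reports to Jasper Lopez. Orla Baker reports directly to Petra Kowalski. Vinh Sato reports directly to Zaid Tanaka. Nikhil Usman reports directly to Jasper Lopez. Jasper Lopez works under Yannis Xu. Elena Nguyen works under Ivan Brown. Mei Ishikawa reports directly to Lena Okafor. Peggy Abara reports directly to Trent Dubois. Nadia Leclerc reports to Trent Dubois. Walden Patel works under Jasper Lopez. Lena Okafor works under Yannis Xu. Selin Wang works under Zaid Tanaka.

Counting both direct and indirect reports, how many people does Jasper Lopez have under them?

10

Jasper Lopez directly manages Zaid Tanaka, Walden Patel, Nikhil Usman, Wren Fujita. Under Zaid Tanaka: Selin Wang, Petra Kowalski, Orla Baker, Vinh Sato, Bilal Singh (5). Walden Patel has no reports. Under Nikhil Usman: Sable Novak (1). Wren Fujita has no reports. So Jasper Lopez's organization is 4 direct reports plus everyone under them: 6 + 1 + 2 + 1 = 10.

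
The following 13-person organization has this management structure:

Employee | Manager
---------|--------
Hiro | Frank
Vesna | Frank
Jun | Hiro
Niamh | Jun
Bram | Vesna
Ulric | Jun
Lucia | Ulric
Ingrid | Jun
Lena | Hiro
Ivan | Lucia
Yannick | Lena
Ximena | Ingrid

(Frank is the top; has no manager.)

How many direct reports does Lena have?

Lena directly manages Yannick. That is 1 direct report.

1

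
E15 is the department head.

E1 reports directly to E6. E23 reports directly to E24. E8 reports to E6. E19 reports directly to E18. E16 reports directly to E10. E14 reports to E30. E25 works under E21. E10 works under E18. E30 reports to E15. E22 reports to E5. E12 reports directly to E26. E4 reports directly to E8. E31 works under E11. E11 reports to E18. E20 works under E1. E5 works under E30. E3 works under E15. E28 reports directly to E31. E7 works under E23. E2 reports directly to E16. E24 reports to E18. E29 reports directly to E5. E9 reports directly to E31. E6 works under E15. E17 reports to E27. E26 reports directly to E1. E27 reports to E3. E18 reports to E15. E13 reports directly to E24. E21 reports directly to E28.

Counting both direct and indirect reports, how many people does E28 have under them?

E28 directly manages E21. Under E21: E25 (1). That's 2 in total.

2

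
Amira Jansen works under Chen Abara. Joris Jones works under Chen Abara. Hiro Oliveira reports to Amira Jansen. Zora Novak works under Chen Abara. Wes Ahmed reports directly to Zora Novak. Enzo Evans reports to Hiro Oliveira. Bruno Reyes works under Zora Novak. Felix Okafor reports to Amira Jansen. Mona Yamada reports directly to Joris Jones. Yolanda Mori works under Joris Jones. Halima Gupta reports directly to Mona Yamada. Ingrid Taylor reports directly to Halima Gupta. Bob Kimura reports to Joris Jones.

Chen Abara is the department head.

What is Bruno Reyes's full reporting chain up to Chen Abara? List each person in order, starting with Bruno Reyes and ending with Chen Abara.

Bruno Reyes reports to Zora Novak. Zora Novak reports to Chen Abara. Chen Abara is at the top.

Bruno Reyes -> Zora Novak -> Chen Abara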